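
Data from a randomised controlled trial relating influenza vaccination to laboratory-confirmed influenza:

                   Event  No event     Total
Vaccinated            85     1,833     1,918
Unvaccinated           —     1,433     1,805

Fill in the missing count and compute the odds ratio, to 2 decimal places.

The missing cell is in the unexposed row: 1805 − 1433 = 372.
So a = 85, b = 1833, c = 372, d = 1433.
OR = (a·d)/(b·c) = (85 × 1433) / (1833 × 372) = 121805 / 681876 = 0.17863

0.18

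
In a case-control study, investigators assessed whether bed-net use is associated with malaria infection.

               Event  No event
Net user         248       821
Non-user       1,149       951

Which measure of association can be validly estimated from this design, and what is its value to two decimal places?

0.25

Cells: a = 248, b = 821, c = 1149, d = 951.
This is a case-control study: participants were sampled on outcome status, so risks in the source population cannot be estimated directly — relative risk is not valid here. The odds ratio is the appropriate measure.
OR = (a·d)/(b·c) = (248 × 951) / (821 × 1149) = 235848 / 943329 = 0.25002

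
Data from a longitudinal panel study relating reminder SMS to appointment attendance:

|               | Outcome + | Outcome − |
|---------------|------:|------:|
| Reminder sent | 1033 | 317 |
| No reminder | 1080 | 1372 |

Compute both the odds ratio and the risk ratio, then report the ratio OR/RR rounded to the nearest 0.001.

2.383

Cells: a = 1033, b = 317, c = 1080, d = 1372.
OR = (1033·1372)/(317·1080) = 1417276/342360 = 4.13972
Risk in exposed = 1033/1350 = 0.76519; risk in unexposed = 1080/2452 = 0.44046; RR = 1.73725
OR/RR = 4.13972 / 1.73725 = 2.38291
The outcome is not rare, so the OR lies further from 1 than the RR.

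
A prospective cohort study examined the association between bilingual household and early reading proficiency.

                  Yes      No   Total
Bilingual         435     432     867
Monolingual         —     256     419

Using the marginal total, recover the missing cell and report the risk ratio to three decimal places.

1.290

The missing cell is in the unexposed row: 419 − 256 = 163.
So a = 435, b = 432, c = 163, d = 256.
RR = [a/(a+b)] / [c/(c+d)] = (435/867) / (163/419) = 0.50173/0.38902 = 1.28972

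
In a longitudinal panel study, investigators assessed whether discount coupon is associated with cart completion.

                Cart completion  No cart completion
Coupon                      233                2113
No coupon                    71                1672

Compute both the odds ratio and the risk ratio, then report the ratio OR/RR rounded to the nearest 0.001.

1.065

Cells: a = 233, b = 2113, c = 71, d = 1672.
OR = (233·1672)/(2113·71) = 389576/150023 = 2.59678
Risk in exposed = 233/2346 = 0.09932; risk in unexposed = 71/1743 = 0.04073; RR = 2.43819
OR/RR = 2.59678 / 2.43819 = 1.06504
The outcome is rare in both groups, so OR ≈ RR (ratio near 1).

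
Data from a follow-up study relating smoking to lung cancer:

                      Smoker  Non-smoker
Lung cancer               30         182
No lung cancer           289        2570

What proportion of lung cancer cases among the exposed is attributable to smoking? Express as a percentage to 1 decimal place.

Reading the table with exposure as columns: a = 30 (Smoker, case), b = 289 (Smoker, non-case), c = 182 (Non-smoker, case), d = 2570.
Risk in exposed = 30/319 = 0.09404; risk in unexposed = 182/2752 = 0.06613.
RR = 0.09404/0.06613 = 1.42203
AR% = (RR − 1)/RR × 100 = (1.42203 − 1)/1.42203 × 100 = 29.6778%

29.7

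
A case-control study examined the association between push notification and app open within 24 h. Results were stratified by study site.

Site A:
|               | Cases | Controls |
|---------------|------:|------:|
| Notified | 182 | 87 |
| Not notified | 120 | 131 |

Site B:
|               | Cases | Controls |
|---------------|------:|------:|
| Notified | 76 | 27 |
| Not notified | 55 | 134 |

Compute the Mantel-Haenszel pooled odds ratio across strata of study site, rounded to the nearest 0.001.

3.208

OR_MH = Σ(aᵢdᵢ/nᵢ) / Σ(bᵢcᵢ/nᵢ), where nᵢ is the stratum total.
Stratum 1 (Site A): n = 520; a·d/n = 182·131/520 = 45.8500; b·c/n = 87·120/520 = 20.0769
Stratum 2 (Site B): n = 292; a·d/n = 76·134/292 = 34.8767; b·c/n = 27·55/292 = 5.0856
OR_MH = (45.8500 + 34.8767) / (20.0769 + 5.0856) = 80.7267 / 25.1625 = 3.20821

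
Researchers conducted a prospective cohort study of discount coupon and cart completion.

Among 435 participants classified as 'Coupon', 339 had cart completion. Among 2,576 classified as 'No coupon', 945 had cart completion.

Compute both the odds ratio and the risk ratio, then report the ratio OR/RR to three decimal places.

From the description: a = 339, b = 96, c = 945, d = 1631.
OR = (339·1631)/(96·945) = 552909/90720 = 6.09468
Risk in exposed = 339/435 = 0.77931; risk in unexposed = 945/2576 = 0.36685; RR = 2.12434
OR/RR = 6.09468 / 2.12434 = 2.86897
The outcome is not rare, so the OR lies further from 1 than the RR.

2.869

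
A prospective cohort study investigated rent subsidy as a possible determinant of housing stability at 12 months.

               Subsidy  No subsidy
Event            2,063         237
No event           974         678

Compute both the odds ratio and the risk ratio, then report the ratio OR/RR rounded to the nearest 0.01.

2.31

Reading the table with exposure as columns: a = 2063 (Subsidy, case), b = 974 (Subsidy, non-case), c = 237 (No subsidy, case), d = 678.
OR = (2063·678)/(974·237) = 1398714/230838 = 6.05929
Risk in exposed = 2063/3037 = 0.67929; risk in unexposed = 237/915 = 0.25902; RR = 2.62257
OR/RR = 6.05929 / 2.62257 = 2.31044
The outcome is not rare, so the OR lies further from 1 than the RR.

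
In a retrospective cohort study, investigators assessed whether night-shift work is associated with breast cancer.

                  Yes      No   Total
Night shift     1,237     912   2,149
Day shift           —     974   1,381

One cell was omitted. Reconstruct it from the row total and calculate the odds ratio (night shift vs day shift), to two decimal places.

The missing cell is in the unexposed row: 1381 − 974 = 407.
So a = 1237, b = 912, c = 407, d = 974.
OR = (a·d)/(b·c) = (1237 × 974) / (912 × 407) = 1204838 / 371184 = 3.24593

3.25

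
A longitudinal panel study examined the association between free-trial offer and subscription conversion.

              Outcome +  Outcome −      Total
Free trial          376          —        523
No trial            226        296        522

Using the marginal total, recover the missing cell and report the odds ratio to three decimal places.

The missing cell is in the exposed row: 523 − 376 = 147.
So a = 376, b = 147, c = 226, d = 296.
OR = (a·d)/(b·c) = (376 × 296) / (147 × 226) = 111296 / 33222 = 3.35007

3.350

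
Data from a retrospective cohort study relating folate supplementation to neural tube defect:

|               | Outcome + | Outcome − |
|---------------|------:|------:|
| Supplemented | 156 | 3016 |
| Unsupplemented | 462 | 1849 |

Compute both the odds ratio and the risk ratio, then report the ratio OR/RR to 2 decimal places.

Cells: a = 156, b = 3016, c = 462, d = 1849.
OR = (156·1849)/(3016·462) = 288444/1393392 = 0.20701
Risk in exposed = 156/3172 = 0.04918; risk in unexposed = 462/2311 = 0.19991; RR = 0.24601
OR/RR = 0.20701 / 0.24601 = 0.84147
The outcome is not rare, so the OR lies further from 1 than the RR.

0.84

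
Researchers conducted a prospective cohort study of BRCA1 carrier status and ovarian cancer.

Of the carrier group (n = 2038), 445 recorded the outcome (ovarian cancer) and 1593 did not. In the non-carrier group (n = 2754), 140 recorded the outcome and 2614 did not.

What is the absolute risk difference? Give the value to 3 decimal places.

0.168

From the description: a = 445, b = 1593, c = 140, d = 2614.
Risk in exposed = 445/2038 = 0.218351; risk in unexposed = 140/2754 = 0.050835.
Risk difference = 0.218351 − 0.050835 = 0.167516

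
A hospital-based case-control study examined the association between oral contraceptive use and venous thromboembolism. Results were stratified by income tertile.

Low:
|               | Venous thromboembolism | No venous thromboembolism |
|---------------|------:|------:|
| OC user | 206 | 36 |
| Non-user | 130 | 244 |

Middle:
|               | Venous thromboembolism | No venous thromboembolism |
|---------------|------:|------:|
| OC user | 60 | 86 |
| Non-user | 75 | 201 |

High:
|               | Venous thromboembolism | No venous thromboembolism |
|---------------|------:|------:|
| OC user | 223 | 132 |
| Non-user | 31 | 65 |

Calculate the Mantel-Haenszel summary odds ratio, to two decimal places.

4.45

OR_MH = Σ(aᵢdᵢ/nᵢ) / Σ(bᵢcᵢ/nᵢ), where nᵢ is the stratum total.
Stratum 1 (Low): n = 616; a·d/n = 206·244/616 = 81.5974; b·c/n = 36·130/616 = 7.5974
Stratum 2 (Middle): n = 422; a·d/n = 60·201/422 = 28.5782; b·c/n = 86·75/422 = 15.2844
Stratum 3 (High): n = 451; a·d/n = 223·65/451 = 32.1397; b·c/n = 132·31/451 = 9.0732
OR_MH = (81.5974 + 28.5782 + 32.1397) / (7.5974 + 15.2844 + 9.0732) = 142.3153 / 31.9549 = 4.45363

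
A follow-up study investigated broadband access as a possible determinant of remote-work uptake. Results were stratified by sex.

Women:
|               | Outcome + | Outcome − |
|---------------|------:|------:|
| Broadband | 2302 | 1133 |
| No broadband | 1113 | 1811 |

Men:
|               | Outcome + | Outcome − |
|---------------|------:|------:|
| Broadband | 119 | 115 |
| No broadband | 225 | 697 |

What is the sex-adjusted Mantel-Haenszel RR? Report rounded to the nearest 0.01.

1.78

RR_MH = Σ(aᵢ·n₀ᵢ/nᵢ) / Σ(cᵢ·n₁ᵢ/nᵢ), with n₁ᵢ = aᵢ+bᵢ (exposed), n₀ᵢ = cᵢ+dᵢ (unexposed), nᵢ = n₁ᵢ+n₀ᵢ.
Stratum 1 (Women): n₁ = 3435, n₀ = 2924, n = 6359; a·n₀/n = 2302·2924/6359 = 1058.5073; c·n₁/n = 1113·3435/6359 = 601.2195
Stratum 2 (Men): n₁ = 234, n₀ = 922, n = 1156; a·n₀/n = 119·922/1156 = 94.9118; c·n₁/n = 225·234/1156 = 45.5450
RR_MH = (1058.5073 + 94.9118) / (601.2195 + 45.5450) = 1153.4191 / 646.7645 = 1.78337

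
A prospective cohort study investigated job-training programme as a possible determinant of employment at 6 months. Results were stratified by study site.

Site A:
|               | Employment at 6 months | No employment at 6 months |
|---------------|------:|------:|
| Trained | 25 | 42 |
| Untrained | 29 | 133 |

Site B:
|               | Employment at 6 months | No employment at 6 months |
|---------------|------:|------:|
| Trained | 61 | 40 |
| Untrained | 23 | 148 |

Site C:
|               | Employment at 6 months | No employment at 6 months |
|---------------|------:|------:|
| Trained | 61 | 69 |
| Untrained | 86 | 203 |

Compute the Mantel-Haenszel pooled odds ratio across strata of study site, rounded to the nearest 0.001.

3.379

OR_MH = Σ(aᵢdᵢ/nᵢ) / Σ(bᵢcᵢ/nᵢ), where nᵢ is the stratum total.
Stratum 1 (Site A): n = 229; a·d/n = 25·133/229 = 14.5197; b·c/n = 42·29/229 = 5.3188
Stratum 2 (Site B): n = 272; a·d/n = 61·148/272 = 33.1912; b·c/n = 40·23/272 = 3.3824
Stratum 3 (Site C): n = 419; a·d/n = 61·203/419 = 29.5537; b·c/n = 69·86/419 = 14.1623
OR_MH = (14.5197 + 33.1912 + 29.5537) / (5.3188 + 3.3824 + 14.1623) = 77.2645 / 22.8634 = 3.37939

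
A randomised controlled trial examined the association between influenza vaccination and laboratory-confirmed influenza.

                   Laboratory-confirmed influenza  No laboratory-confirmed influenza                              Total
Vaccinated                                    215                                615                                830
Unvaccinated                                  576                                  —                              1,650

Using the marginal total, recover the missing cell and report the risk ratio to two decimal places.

The missing cell is in the unexposed row: 1650 − 576 = 1074.
So a = 215, b = 615, c = 576, d = 1074.
RR = [a/(a+b)] / [c/(c+d)] = (215/830) / (576/1650) = 0.25904/0.34909 = 0.74203

0.74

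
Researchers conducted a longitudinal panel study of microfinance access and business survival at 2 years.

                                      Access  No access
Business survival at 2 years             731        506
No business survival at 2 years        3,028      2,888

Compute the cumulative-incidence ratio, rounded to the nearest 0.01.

1.30

Reading the table with exposure as columns: a = 731 (Access, case), b = 3028 (Access, non-case), c = 506 (No access, case), d = 2888.
Risk in exposed = 731/3759 = 0.19447; risk in unexposed = 506/3394 = 0.14909.
RR = 0.19447 / 0.14909 = 1.30439
The risk among the exposed is 1.30 times that among the unexposed.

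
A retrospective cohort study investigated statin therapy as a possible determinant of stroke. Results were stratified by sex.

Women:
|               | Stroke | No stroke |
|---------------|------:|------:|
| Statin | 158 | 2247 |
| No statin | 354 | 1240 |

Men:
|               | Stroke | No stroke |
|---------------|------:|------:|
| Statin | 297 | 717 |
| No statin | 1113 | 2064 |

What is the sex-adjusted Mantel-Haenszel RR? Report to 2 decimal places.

0.60

RR_MH = Σ(aᵢ·n₀ᵢ/nᵢ) / Σ(cᵢ·n₁ᵢ/nᵢ), with n₁ᵢ = aᵢ+bᵢ (exposed), n₀ᵢ = cᵢ+dᵢ (unexposed), nᵢ = n₁ᵢ+n₀ᵢ.
Stratum 1 (Women): n₁ = 2405, n₀ = 1594, n = 3999; a·n₀/n = 158·1594/3999 = 62.9787; c·n₁/n = 354·2405/3999 = 212.8957
Stratum 2 (Men): n₁ = 1014, n₀ = 3177, n = 4191; a·n₀/n = 297·3177/4191 = 225.1417; c·n₁/n = 1113·1014/4191 = 269.2870
RR_MH = (62.9787 + 225.1417) / (212.8957 + 269.2870) = 288.1205 / 482.1828 = 0.59753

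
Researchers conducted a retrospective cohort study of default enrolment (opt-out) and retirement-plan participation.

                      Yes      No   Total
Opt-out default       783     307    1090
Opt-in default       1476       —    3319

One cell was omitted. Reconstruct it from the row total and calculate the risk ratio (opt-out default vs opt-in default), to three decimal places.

The missing cell is in the unexposed row: 3319 − 1476 = 1843.
So a = 783, b = 307, c = 1476, d = 1843.
RR = [a/(a+b)] / [c/(c+d)] = (783/1090) / (1476/3319) = 0.71835/0.44471 = 1.61531

1.615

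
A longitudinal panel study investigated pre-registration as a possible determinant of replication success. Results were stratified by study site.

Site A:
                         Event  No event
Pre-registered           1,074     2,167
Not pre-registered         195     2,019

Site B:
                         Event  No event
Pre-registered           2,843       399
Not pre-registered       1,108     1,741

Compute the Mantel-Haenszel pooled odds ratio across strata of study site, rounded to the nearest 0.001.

OR_MH = Σ(aᵢdᵢ/nᵢ) / Σ(bᵢcᵢ/nᵢ), where nᵢ is the stratum total.
Stratum 1 (Site A): n = 5455; a·d/n = 1074·2019/5455 = 397.5080; b·c/n = 2167·195/5455 = 77.4638
Stratum 2 (Site B): n = 6091; a·d/n = 2843·1741/6091 = 812.6191; b·c/n = 399·1108/6091 = 72.5812
OR_MH = (397.5080 + 812.6191) / (77.4638 + 72.5812) = 1210.1271 / 150.0450 = 8.06510

8.065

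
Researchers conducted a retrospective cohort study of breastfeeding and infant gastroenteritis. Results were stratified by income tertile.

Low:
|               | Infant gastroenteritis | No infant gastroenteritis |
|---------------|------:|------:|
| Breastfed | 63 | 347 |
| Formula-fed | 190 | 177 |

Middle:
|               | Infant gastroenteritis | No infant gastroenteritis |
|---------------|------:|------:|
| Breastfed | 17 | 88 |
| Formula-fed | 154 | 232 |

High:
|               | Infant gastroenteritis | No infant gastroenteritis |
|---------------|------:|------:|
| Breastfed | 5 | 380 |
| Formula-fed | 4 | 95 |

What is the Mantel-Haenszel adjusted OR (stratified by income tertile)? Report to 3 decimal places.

OR_MH = Σ(aᵢdᵢ/nᵢ) / Σ(bᵢcᵢ/nᵢ), where nᵢ is the stratum total.
Stratum 1 (Low): n = 777; a·d/n = 63·177/777 = 14.3514; b·c/n = 347·190/777 = 84.8520
Stratum 2 (Middle): n = 491; a·d/n = 17·232/491 = 8.0326; b·c/n = 88·154/491 = 27.6008
Stratum 3 (High): n = 484; a·d/n = 5·95/484 = 0.9814; b·c/n = 380·4/484 = 3.1405
OR_MH = (14.3514 + 8.0326 + 0.9814) / (84.8520 + 27.6008 + 3.1405) = 23.3653 / 115.5933 = 0.20213

0.202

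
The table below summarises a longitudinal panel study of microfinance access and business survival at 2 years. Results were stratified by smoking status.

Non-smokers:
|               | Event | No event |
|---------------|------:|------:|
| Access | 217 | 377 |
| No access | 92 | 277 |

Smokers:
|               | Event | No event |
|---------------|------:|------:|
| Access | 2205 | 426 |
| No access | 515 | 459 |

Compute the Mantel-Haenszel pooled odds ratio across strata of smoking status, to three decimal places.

3.542

OR_MH = Σ(aᵢdᵢ/nᵢ) / Σ(bᵢcᵢ/nᵢ), where nᵢ is the stratum total.
Stratum 1 (Non-smokers): n = 963; a·d/n = 217·277/963 = 62.4185; b·c/n = 377·92/963 = 36.0166
Stratum 2 (Smokers): n = 3605; a·d/n = 2205·459/3605 = 280.7476; b·c/n = 426·515/3605 = 60.8571
OR_MH = (62.4185 + 280.7476) / (36.0166 + 60.8571) = 343.1661 / 96.8738 = 3.54240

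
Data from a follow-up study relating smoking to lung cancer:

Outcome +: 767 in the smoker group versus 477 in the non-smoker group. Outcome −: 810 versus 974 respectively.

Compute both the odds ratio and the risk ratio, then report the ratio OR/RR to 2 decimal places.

From the description: a = 767, b = 810, c = 477, d = 974.
OR = (767·974)/(810·477) = 747058/386370 = 1.93353
Risk in exposed = 767/1577 = 0.48637; risk in unexposed = 477/1451 = 0.32874; RR = 1.47949
OR/RR = 1.93353 / 1.47949 = 1.30689
The outcome is not rare, so the OR lies further from 1 than the RR.

1.31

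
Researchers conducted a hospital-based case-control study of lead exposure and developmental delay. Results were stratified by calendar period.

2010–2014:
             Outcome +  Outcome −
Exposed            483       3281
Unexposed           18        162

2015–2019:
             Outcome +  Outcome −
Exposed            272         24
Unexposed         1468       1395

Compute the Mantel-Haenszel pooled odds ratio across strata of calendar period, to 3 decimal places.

OR_MH = Σ(aᵢdᵢ/nᵢ) / Σ(bᵢcᵢ/nᵢ), where nᵢ is the stratum total.
Stratum 1 (2010–2014): n = 3944; a·d/n = 483·162/3944 = 19.8392; b·c/n = 3281·18/3944 = 14.9741
Stratum 2 (2015–2019): n = 3159; a·d/n = 272·1395/3159 = 120.1140; b·c/n = 24·1468/3159 = 11.1529
OR_MH = (19.8392 + 120.1140) / (14.9741 + 11.1529) = 139.9532 / 26.1270 = 5.35664

5.357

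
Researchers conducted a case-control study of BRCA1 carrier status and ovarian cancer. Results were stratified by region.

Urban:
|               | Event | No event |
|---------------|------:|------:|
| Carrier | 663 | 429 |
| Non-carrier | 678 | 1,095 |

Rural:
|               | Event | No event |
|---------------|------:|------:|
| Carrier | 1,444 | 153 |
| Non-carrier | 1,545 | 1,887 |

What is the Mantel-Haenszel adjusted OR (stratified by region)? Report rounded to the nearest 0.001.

OR_MH = Σ(aᵢdᵢ/nᵢ) / Σ(bᵢcᵢ/nᵢ), where nᵢ is the stratum total.
Stratum 1 (Urban): n = 2865; a·d/n = 663·1095/2865 = 253.3979; b·c/n = 429·678/2865 = 101.5225
Stratum 2 (Rural): n = 5029; a·d/n = 1444·1887/5029 = 541.8230; b·c/n = 153·1545/5029 = 47.0044
OR_MH = (253.3979 + 541.8230) / (101.5225 + 47.0044) = 795.2209 / 148.5269 = 5.35405

5.354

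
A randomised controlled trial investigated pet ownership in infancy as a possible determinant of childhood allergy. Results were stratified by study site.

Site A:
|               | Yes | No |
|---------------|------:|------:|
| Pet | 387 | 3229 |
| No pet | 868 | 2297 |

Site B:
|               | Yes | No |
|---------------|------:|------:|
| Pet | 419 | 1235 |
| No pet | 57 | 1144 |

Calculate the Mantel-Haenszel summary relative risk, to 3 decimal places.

0.720

RR_MH = Σ(aᵢ·n₀ᵢ/nᵢ) / Σ(cᵢ·n₁ᵢ/nᵢ), with n₁ᵢ = aᵢ+bᵢ (exposed), n₀ᵢ = cᵢ+dᵢ (unexposed), nᵢ = n₁ᵢ+n₀ᵢ.
Stratum 1 (Site A): n₁ = 3616, n₀ = 3165, n = 6781; a·n₀/n = 387·3165/6781 = 180.6304; c·n₁/n = 868·3616/6781 = 462.8651
Stratum 2 (Site B): n₁ = 1654, n₀ = 1201, n = 2855; a·n₀/n = 419·1201/2855 = 176.2588; c·n₁/n = 57·1654/2855 = 33.0221
RR_MH = (180.6304 + 176.2588) / (462.8651 + 33.0221) = 356.8893 / 495.8871 = 0.71970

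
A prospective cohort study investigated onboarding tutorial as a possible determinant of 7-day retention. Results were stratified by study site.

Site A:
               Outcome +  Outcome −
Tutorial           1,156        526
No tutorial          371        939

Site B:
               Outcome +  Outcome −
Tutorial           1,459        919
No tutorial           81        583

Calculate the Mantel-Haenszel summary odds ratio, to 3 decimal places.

OR_MH = Σ(aᵢdᵢ/nᵢ) / Σ(bᵢcᵢ/nᵢ), where nᵢ is the stratum total.
Stratum 1 (Site A): n = 2992; a·d/n = 1156·939/2992 = 362.7955; b·c/n = 526·371/2992 = 65.2226
Stratum 2 (Site B): n = 3042; a·d/n = 1459·583/3042 = 279.6177; b·c/n = 919·81/3042 = 24.4704
OR_MH = (362.7955 + 279.6177) / (65.2226 + 24.4704) = 642.4131 / 89.6930 = 7.16235

7.162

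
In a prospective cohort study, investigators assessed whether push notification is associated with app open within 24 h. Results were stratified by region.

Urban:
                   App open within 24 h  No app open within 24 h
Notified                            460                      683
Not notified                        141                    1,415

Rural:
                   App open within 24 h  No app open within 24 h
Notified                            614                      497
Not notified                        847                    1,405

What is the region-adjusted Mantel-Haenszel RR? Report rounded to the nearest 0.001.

RR_MH = Σ(aᵢ·n₀ᵢ/nᵢ) / Σ(cᵢ·n₁ᵢ/nᵢ), with n₁ᵢ = aᵢ+bᵢ (exposed), n₀ᵢ = cᵢ+dᵢ (unexposed), nᵢ = n₁ᵢ+n₀ᵢ.
Stratum 1 (Urban): n₁ = 1143, n₀ = 1556, n = 2699; a·n₀/n = 460·1556/2699 = 265.1945; c·n₁/n = 141·1143/2699 = 59.7121
Stratum 2 (Rural): n₁ = 1111, n₀ = 2252, n = 3363; a·n₀/n = 614·2252/3363 = 411.1591; c·n₁/n = 847·1111/3363 = 279.8147
RR_MH = (265.1945 + 411.1591) / (59.7121 + 279.8147) = 676.3536 / 339.5269 = 1.99205

1.992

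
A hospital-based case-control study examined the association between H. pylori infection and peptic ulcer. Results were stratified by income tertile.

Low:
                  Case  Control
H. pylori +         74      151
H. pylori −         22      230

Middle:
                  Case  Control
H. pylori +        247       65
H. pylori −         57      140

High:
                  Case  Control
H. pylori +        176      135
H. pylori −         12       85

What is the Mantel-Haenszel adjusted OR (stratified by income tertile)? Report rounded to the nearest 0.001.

OR_MH = Σ(aᵢdᵢ/nᵢ) / Σ(bᵢcᵢ/nᵢ), where nᵢ is the stratum total.
Stratum 1 (Low): n = 477; a·d/n = 74·230/477 = 35.6813; b·c/n = 151·22/477 = 6.9644
Stratum 2 (Middle): n = 509; a·d/n = 247·140/509 = 67.9371; b·c/n = 65·57/509 = 7.2790
Stratum 3 (High): n = 408; a·d/n = 176·85/408 = 36.6667; b·c/n = 135·12/408 = 3.9706
OR_MH = (35.6813 + 67.9371 + 36.6667) / (6.9644 + 7.2790 + 3.9706) = 140.2851 / 18.2139 = 7.70208

7.702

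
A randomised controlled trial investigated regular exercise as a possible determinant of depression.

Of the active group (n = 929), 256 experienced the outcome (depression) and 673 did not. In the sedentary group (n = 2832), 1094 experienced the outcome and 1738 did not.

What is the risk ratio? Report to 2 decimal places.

From the description: a = 256, b = 673, c = 1094, d = 1738.
Risk in exposed = 256/929 = 0.27557; risk in unexposed = 1094/2832 = 0.38630.
RR = 0.27557 / 0.38630 = 0.71335
The risk is 29% lower among the exposed than among the unexposed.

0.71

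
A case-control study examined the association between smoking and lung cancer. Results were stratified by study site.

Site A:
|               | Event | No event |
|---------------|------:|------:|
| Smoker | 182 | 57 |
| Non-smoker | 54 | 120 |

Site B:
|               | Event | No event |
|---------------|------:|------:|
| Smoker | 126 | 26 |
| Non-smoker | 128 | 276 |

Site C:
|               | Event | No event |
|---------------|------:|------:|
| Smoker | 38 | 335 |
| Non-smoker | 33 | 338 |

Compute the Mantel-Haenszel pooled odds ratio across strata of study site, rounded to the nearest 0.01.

4.69

OR_MH = Σ(aᵢdᵢ/nᵢ) / Σ(bᵢcᵢ/nᵢ), where nᵢ is the stratum total.
Stratum 1 (Site A): n = 413; a·d/n = 182·120/413 = 52.8814; b·c/n = 57·54/413 = 7.4528
Stratum 2 (Site B): n = 556; a·d/n = 126·276/556 = 62.5468; b·c/n = 26·128/556 = 5.9856
Stratum 3 (Site C): n = 744; a·d/n = 38·338/744 = 17.2634; b·c/n = 335·33/744 = 14.8589
OR_MH = (52.8814 + 62.5468 + 17.2634) / (7.4528 + 5.9856 + 14.8589) = 132.6916 / 28.2973 = 4.68920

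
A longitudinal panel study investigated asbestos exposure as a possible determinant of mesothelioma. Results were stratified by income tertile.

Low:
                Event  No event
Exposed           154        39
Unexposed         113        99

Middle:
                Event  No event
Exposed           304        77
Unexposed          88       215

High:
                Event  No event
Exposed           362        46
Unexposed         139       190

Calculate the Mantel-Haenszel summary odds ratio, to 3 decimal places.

7.688

OR_MH = Σ(aᵢdᵢ/nᵢ) / Σ(bᵢcᵢ/nᵢ), where nᵢ is the stratum total.
Stratum 1 (Low): n = 405; a·d/n = 154·99/405 = 37.6444; b·c/n = 39·113/405 = 10.8815
Stratum 2 (Middle): n = 684; a·d/n = 304·215/684 = 95.5556; b·c/n = 77·88/684 = 9.9064
Stratum 3 (High): n = 737; a·d/n = 362·190/737 = 93.3243; b·c/n = 46·139/737 = 8.6757
OR_MH = (37.6444 + 95.5556 + 93.3243) / (10.8815 + 9.9064 + 8.6757) = 226.5243 / 29.4636 = 7.68827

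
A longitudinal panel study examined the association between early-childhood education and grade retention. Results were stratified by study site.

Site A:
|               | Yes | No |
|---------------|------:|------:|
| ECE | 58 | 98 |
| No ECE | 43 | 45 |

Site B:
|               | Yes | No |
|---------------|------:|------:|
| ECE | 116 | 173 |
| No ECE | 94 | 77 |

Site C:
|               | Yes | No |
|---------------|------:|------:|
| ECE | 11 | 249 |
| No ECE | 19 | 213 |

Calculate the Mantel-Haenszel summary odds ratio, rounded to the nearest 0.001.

OR_MH = Σ(aᵢdᵢ/nᵢ) / Σ(bᵢcᵢ/nᵢ), where nᵢ is the stratum total.
Stratum 1 (Site A): n = 244; a·d/n = 58·45/244 = 10.6967; b·c/n = 98·43/244 = 17.2705
Stratum 2 (Site B): n = 460; a·d/n = 116·77/460 = 19.4174; b·c/n = 173·94/460 = 35.3522
Stratum 3 (Site C): n = 492; a·d/n = 11·213/492 = 4.7622; b·c/n = 249·19/492 = 9.6159
OR_MH = (10.6967 + 19.4174 + 4.7622) / (17.2705 + 35.3522 + 9.6159) = 34.8763 / 62.2385 = 0.56037

0.560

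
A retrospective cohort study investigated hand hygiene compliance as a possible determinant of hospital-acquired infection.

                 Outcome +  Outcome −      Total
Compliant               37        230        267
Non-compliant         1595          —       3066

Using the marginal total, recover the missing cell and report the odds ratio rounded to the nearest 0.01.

0.15

The missing cell is in the unexposed row: 3066 − 1595 = 1471.
So a = 37, b = 230, c = 1595, d = 1471.
OR = (a·d)/(b·c) = (37 × 1471) / (230 × 1595) = 54427 / 366850 = 0.14836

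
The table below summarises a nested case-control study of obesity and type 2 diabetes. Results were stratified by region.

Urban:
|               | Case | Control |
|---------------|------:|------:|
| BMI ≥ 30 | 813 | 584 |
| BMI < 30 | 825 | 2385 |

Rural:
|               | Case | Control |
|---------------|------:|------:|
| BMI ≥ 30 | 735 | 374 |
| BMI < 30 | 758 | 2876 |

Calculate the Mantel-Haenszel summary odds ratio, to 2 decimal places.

OR_MH = Σ(aᵢdᵢ/nᵢ) / Σ(bᵢcᵢ/nᵢ), where nᵢ is the stratum total.
Stratum 1 (Urban): n = 4607; a·d/n = 813·2385/4607 = 420.8824; b·c/n = 584·825/4607 = 104.5800
Stratum 2 (Rural): n = 4743; a·d/n = 735·2876/4743 = 445.6799; b·c/n = 374·758/4743 = 59.7706
OR_MH = (420.8824 + 445.6799) / (104.5800 + 59.7706) = 866.5623 / 164.3506 = 5.27264

5.27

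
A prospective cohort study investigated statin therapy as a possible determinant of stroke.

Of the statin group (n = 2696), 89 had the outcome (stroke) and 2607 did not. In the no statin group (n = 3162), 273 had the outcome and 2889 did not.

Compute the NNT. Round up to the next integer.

19

Risk in treated group = 89/2696 = 0.03301; risk in control = 273/3162 = 0.08634.
Absolute risk reduction = 0.08634 − 0.03301 = 0.05333
NNT = 1 / ARR = 1 / 0.05333 = 18.753 → round up → 19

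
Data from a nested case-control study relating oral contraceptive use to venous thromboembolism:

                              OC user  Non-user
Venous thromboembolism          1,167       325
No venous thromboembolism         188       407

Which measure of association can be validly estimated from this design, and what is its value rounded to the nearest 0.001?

Reading the table with exposure as columns: a = 1167 (OC user, case), b = 188 (OC user, non-case), c = 325 (Non-user, case), d = 407.
This is a nested case-control study: participants were sampled on outcome status, so risks in the source population cannot be estimated directly — relative risk is not valid here. The odds ratio is the appropriate measure.
OR = (a·d)/(b·c) = (1167 × 407) / (188 × 325) = 474969 / 61100 = 7.77363

7.774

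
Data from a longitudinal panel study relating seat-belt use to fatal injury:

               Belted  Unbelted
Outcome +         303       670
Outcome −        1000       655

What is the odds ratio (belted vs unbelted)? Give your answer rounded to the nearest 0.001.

Reading the table with exposure as columns: a = 303 (Belted, case), b = 1000 (Belted, non-case), c = 670 (Unbelted, case), d = 655.
OR = (a·d)/(b·c) = (303 × 655) / (1000 × 670) = 198465 / 670000 = 0.29622
Exposure is associated with lower odds of fatal injury (OR = 0.30 < 1).

0.296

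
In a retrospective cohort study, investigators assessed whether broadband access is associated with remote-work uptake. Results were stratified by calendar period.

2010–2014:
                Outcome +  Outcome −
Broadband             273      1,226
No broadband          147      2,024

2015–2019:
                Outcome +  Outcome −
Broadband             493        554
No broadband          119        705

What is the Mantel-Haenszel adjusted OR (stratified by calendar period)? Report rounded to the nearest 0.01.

3.99

OR_MH = Σ(aᵢdᵢ/nᵢ) / Σ(bᵢcᵢ/nᵢ), where nᵢ is the stratum total.
Stratum 1 (2010–2014): n = 3670; a·d/n = 273·2024/3670 = 150.5591; b·c/n = 1226·147/3670 = 49.1068
Stratum 2 (2015–2019): n = 1871; a·d/n = 493·705/1871 = 185.7643; b·c/n = 554·119/1871 = 35.2357
OR_MH = (150.5591 + 185.7643) / (49.1068 + 35.2357) = 336.3234 / 84.3425 = 3.98759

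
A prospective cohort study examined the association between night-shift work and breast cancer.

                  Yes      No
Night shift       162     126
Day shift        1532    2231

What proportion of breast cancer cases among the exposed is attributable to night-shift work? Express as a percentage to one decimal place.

27.6

Cells: a = 162, b = 126, c = 1532, d = 2231.
Risk in exposed = 162/288 = 0.56250; risk in unexposed = 1532/3763 = 0.40712.
RR = 0.56250/0.40712 = 1.38165
AR% = (RR − 1)/RR × 100 = (1.38165 − 1)/1.38165 × 100 = 27.6228%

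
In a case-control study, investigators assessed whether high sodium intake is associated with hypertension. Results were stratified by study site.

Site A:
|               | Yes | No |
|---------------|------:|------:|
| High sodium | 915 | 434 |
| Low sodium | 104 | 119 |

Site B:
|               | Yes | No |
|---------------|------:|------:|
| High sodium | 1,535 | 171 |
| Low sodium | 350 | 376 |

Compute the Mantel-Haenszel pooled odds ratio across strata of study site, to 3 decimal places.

OR_MH = Σ(aᵢdᵢ/nᵢ) / Σ(bᵢcᵢ/nᵢ), where nᵢ is the stratum total.
Stratum 1 (Site A): n = 1572; a·d/n = 915·119/1572 = 69.2653; b·c/n = 434·104/1572 = 28.7125
Stratum 2 (Site B): n = 2432; a·d/n = 1535·376/2432 = 237.3191; b·c/n = 171·350/2432 = 24.6094
OR_MH = (69.2653 + 237.3191) / (28.7125 + 24.6094) = 306.5843 / 53.3218 = 5.74970

5.750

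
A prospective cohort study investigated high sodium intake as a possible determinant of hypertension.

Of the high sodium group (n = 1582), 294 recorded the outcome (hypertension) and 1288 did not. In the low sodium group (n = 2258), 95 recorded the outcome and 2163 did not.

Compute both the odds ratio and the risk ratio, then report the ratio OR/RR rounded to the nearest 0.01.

1.18

From the description: a = 294, b = 1288, c = 95, d = 2163.
OR = (294·2163)/(1288·95) = 635922/122360 = 5.19714
Risk in exposed = 294/1582 = 0.18584; risk in unexposed = 95/2258 = 0.04207; RR = 4.41714
OR/RR = 5.19714 / 4.41714 = 1.17658
The outcome is not rare, so the OR lies further from 1 than the RR.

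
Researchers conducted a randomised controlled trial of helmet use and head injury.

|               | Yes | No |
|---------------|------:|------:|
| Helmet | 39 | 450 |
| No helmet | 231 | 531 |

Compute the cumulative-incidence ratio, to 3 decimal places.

Cells: a = 39, b = 450, c = 231, d = 531.
Risk in exposed = 39/489 = 0.07975; risk in unexposed = 231/762 = 0.30315.
RR = 0.07975 / 0.30315 = 0.26309
The risk is 74% lower among the exposed than among the unexposed.

0.263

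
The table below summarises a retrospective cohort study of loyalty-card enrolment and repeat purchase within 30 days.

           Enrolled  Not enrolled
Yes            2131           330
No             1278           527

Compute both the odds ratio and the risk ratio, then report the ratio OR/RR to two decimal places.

Reading the table with exposure as columns: a = 2131 (Enrolled, case), b = 1278 (Enrolled, non-case), c = 330 (Not enrolled, case), d = 527.
OR = (2131·527)/(1278·330) = 1123037/421740 = 2.66287
Risk in exposed = 2131/3409 = 0.62511; risk in unexposed = 330/857 = 0.38506; RR = 1.62339
OR/RR = 2.66287 / 1.62339 = 1.64031
The outcome is not rare, so the OR lies further from 1 than the RR.

1.64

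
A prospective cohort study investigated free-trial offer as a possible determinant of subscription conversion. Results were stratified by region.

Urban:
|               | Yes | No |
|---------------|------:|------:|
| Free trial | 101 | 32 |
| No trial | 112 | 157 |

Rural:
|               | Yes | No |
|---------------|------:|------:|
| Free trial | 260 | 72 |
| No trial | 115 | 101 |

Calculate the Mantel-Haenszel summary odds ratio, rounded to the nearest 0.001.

OR_MH = Σ(aᵢdᵢ/nᵢ) / Σ(bᵢcᵢ/nᵢ), where nᵢ is the stratum total.
Stratum 1 (Urban): n = 402; a·d/n = 101·157/402 = 39.4453; b·c/n = 32·112/402 = 8.9154
Stratum 2 (Rural): n = 548; a·d/n = 260·101/548 = 47.9197; b·c/n = 72·115/548 = 15.1095
OR_MH = (39.4453 + 47.9197) / (8.9154 + 15.1095) = 87.3650 / 24.0249 = 3.63643

3.636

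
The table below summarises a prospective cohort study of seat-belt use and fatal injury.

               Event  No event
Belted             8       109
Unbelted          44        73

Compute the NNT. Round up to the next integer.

4

Risk in treated group = 8/117 = 0.06838; risk in control = 44/117 = 0.37607.
Absolute risk reduction = 0.37607 − 0.06838 = 0.30769
NNT = 1 / ARR = 1 / 0.30769 = 3.250 → round up → 4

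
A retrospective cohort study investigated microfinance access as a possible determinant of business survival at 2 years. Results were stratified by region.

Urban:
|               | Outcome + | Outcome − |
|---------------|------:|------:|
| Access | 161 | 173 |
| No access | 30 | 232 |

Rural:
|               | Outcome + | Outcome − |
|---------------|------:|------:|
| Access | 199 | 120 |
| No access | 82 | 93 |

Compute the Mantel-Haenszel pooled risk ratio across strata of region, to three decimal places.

RR_MH = Σ(aᵢ·n₀ᵢ/nᵢ) / Σ(cᵢ·n₁ᵢ/nᵢ), with n₁ᵢ = aᵢ+bᵢ (exposed), n₀ᵢ = cᵢ+dᵢ (unexposed), nᵢ = n₁ᵢ+n₀ᵢ.
Stratum 1 (Urban): n₁ = 334, n₀ = 262, n = 596; a·n₀/n = 161·262/596 = 70.7752; c·n₁/n = 30·334/596 = 16.8121
Stratum 2 (Rural): n₁ = 319, n₀ = 175, n = 494; a·n₀/n = 199·175/494 = 70.4960; c·n₁/n = 82·319/494 = 52.9514
RR_MH = (70.7752 + 70.4960) / (16.8121 + 52.9514) = 141.2711 / 69.7635 = 2.02500

2.025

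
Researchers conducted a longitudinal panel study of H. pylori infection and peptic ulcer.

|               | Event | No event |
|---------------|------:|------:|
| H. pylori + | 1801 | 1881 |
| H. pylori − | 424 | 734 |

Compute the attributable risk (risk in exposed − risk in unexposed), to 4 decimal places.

0.1230

Cells: a = 1801, b = 1881, c = 424, d = 734.
Risk in exposed = 1801/3682 = 0.489136; risk in unexposed = 424/1158 = 0.366149.
Risk difference = 0.489136 − 0.366149 = 0.122988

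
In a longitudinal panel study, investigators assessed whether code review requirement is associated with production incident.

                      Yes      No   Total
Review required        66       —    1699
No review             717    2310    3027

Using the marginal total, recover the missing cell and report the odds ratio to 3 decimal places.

0.130

The missing cell is in the exposed row: 1699 − 66 = 1633.
So a = 66, b = 1633, c = 717, d = 2310.
OR = (a·d)/(b·c) = (66 × 2310) / (1633 × 717) = 152460 / 1170861 = 0.13021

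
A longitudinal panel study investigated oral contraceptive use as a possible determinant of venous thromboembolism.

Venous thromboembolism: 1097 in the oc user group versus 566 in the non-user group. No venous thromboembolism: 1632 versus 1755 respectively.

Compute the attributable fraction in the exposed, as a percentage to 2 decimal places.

From the description: a = 1097, b = 1632, c = 566, d = 1755.
Risk in exposed = 1097/2729 = 0.40198; risk in unexposed = 566/2321 = 0.24386.
RR = 0.40198/0.24386 = 1.64840
AR% = (RR − 1)/RR × 100 = (1.64840 − 1)/1.64840 × 100 = 39.3350%

39.34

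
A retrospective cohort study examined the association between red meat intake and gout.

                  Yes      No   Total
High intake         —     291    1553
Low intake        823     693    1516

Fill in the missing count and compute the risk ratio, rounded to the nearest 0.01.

1.50

The missing cell is in the exposed row: 1553 − 291 = 1262.
So a = 1262, b = 291, c = 823, d = 693.
RR = [a/(a+b)] / [c/(c+d)] = (1262/1553) / (823/1516) = 0.81262/0.54288 = 1.49688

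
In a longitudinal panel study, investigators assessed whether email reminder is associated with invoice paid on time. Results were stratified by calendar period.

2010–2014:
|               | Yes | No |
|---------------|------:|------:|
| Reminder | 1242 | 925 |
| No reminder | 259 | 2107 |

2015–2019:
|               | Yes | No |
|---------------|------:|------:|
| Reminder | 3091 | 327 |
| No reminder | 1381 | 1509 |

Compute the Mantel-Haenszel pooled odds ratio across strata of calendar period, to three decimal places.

OR_MH = Σ(aᵢdᵢ/nᵢ) / Σ(bᵢcᵢ/nᵢ), where nᵢ is the stratum total.
Stratum 1 (2010–2014): n = 4533; a·d/n = 1242·2107/4533 = 577.2985; b·c/n = 925·259/4533 = 52.8513
Stratum 2 (2015–2019): n = 6308; a·d/n = 3091·1509/6308 = 739.4291; b·c/n = 327·1381/6308 = 71.5896
OR_MH = (577.2985 + 739.4291) / (52.8513 + 71.5896) = 1316.7276 / 124.4409 = 10.58115

10.581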